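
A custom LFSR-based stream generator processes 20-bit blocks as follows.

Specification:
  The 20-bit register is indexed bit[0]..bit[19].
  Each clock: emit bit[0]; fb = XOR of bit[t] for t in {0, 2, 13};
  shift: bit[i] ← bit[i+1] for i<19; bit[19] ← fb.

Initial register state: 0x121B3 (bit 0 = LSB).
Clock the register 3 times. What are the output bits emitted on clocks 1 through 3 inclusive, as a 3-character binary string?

reg_0 = 0x121B3
clock 1: out=1, reg = 0x090D9
clock 2: out=1, reg = 0x8486C
clock 3: out=0, reg = 0xC2436

110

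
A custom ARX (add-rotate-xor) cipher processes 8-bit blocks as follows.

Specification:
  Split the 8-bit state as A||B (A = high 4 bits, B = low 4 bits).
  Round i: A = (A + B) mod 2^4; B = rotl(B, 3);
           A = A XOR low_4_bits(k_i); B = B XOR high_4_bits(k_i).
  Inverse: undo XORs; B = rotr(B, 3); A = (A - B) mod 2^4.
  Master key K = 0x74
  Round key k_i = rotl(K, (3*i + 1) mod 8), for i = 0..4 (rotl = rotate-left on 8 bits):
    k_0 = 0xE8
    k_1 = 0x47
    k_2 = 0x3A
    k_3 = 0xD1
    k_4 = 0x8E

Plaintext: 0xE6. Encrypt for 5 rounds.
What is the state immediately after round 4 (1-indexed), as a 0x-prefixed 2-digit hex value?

s_0 = plaintext = 0xE6
s_1 = Round(s_0, k_0) = 0xCD
s_2 = Round(s_1, k_1) = 0xEA
s_3 = Round(s_2, k_2) = 0x26
s_4 = Round(s_3, k_3) = 0x9E
s_5 = Round(s_4, k_4) = 0x9F

0x9E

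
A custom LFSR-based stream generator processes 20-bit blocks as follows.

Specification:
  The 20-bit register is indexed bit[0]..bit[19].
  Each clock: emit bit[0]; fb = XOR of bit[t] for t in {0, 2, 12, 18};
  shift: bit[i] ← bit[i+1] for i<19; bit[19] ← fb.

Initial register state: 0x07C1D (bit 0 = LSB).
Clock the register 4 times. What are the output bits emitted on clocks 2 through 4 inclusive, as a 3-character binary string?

reg_0 = 0x07C1D
clock 1: out=1, reg = 0x83E0E
clock 2: out=0, reg = 0x41F07
clock 3: out=1, reg = 0x20F83
clock 4: out=1, reg = 0x907C1

011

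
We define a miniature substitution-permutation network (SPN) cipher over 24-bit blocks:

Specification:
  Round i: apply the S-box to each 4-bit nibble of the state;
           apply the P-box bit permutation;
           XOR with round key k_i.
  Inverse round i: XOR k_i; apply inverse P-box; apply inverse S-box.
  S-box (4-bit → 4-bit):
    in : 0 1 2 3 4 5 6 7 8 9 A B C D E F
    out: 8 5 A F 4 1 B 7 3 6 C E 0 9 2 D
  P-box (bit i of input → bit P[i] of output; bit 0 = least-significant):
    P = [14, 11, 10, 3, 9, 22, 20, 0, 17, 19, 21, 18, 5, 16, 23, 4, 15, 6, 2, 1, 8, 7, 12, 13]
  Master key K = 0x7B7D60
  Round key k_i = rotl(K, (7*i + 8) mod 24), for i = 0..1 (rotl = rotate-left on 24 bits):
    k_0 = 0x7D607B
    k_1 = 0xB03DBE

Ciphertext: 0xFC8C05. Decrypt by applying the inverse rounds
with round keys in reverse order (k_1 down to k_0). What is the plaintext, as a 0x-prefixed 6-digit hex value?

s_0 = ciphertext = 0xFC8C05
s_1 = InvRound(s_0, k_1) = 0x3DD220
s_2 = InvRound(s_1, k_0) = 0xA60C60

0xA60C60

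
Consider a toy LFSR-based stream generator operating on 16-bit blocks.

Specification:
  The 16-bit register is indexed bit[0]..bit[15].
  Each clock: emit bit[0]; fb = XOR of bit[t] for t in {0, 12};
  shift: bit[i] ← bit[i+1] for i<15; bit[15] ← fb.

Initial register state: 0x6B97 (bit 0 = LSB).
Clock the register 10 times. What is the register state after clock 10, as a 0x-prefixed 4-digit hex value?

reg_0 = 0x6B97
clock 1: out=1, reg = 0xB5CB
clock 2: out=1, reg = 0x5AE5
clock 3: out=1, reg = 0x2D72
clock 4: out=0, reg = 0x16B9
clock 5: out=1, reg = 0x0B5C
clock 6: out=0, reg = 0x05AE
clock 7: out=0, reg = 0x02D7
clock 8: out=1, reg = 0x816B
clock 9: out=1, reg = 0xC0B5
clock 10: out=1, reg = 0xE05A

0xE05A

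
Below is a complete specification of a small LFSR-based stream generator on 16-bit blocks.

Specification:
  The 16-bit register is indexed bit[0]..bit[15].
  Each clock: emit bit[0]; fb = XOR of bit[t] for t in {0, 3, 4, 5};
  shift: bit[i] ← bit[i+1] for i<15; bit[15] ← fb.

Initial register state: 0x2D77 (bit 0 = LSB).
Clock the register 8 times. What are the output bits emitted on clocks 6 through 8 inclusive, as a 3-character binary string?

reg_0 = 0x2D77
clock 1: out=1, reg = 0x96BB
clock 2: out=1, reg = 0x4B5D
clock 3: out=1, reg = 0xA5AE
clock 4: out=0, reg = 0x52D7
clock 5: out=1, reg = 0x296B
clock 6: out=1, reg = 0x94B5
clock 7: out=1, reg = 0xCA5A
clock 8: out=0, reg = 0x652D

110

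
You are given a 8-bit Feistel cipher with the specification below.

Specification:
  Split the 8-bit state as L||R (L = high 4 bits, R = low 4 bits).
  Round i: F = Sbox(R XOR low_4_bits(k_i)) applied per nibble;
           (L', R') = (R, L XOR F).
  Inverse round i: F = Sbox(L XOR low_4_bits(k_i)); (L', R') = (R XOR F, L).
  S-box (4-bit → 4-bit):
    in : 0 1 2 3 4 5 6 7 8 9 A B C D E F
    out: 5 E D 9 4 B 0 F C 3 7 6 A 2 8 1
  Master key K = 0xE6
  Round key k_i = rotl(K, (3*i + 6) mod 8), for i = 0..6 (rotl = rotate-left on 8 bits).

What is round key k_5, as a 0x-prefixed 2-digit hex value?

K = 0xE6
k_0 = rotl(K, (3*0+6) mod 8) = rotl(K, 6) = 0xB9
k_1 = rotl(K, (3*1+6) mod 8) = rotl(K, 1) = 0xCD
k_2 = rotl(K, (3*2+6) mod 8) = rotl(K, 4) = 0x6E
k_3 = rotl(K, (3*3+6) mod 8) = rotl(K, 7) = 0x73
k_4 = rotl(K, (3*4+6) mod 8) = rotl(K, 2) = 0x9B
k_5 = rotl(K, (3*5+6) mod 8) = rotl(K, 5) = 0xDC

0xDC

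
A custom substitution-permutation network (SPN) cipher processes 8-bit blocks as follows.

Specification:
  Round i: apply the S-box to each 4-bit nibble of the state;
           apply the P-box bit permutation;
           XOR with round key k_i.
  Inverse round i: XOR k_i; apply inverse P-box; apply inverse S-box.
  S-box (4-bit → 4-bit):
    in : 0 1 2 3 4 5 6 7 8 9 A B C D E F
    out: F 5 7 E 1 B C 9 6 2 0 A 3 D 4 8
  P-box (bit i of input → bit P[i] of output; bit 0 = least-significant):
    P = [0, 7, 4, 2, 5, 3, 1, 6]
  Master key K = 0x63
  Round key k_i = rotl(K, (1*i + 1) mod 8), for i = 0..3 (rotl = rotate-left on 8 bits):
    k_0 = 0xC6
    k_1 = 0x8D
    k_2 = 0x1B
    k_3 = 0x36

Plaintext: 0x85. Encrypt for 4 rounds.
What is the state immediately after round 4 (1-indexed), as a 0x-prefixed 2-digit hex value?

s_0 = plaintext = 0x85
s_1 = Round(s_0, k_0) = 0x49
s_2 = Round(s_1, k_1) = 0x2D
s_3 = Round(s_2, k_2) = 0x24
s_4 = Round(s_3, k_3) = 0x1D

0x1D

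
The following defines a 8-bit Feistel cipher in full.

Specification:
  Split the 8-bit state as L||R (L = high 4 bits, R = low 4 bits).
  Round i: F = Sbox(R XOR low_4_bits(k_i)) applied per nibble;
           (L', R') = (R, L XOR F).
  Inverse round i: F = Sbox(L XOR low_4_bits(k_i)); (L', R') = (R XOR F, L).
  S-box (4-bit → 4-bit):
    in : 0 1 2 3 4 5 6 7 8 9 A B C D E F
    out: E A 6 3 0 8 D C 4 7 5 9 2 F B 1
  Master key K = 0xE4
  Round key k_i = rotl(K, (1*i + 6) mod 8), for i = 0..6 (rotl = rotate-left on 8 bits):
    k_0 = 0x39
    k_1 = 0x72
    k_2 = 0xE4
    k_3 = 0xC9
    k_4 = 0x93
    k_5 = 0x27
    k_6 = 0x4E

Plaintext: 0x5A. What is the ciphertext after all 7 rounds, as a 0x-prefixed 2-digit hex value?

0x53

s_0 = plaintext = 0x5A
s_1 = Round(s_0, k_0) = 0xA6
s_2 = Round(s_1, k_1) = 0x6A
s_3 = Round(s_2, k_2) = 0xAD
s_4 = Round(s_3, k_3) = 0xDA
s_5 = Round(s_4, k_4) = 0xAA
s_6 = Round(s_5, k_5) = 0xA5
s_7 = Round(s_6, k_6) = 0x53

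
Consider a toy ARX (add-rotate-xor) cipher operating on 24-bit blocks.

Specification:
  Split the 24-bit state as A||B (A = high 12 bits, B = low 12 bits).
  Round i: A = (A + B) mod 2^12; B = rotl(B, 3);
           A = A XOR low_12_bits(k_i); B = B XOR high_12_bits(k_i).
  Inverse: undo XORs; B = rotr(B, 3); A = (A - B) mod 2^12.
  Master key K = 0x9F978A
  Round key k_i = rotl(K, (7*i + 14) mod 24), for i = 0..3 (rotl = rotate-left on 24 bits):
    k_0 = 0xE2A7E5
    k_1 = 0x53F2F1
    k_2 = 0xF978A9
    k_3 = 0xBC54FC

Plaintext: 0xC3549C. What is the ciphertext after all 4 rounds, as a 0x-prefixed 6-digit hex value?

s_0 = plaintext = 0xC3549C
s_1 = Round(s_0, k_0) = 0x734AC8
s_2 = Round(s_1, k_1) = 0x30D37A
s_3 = Round(s_2, k_2) = 0xE2E446
s_4 = Round(s_3, k_3) = 0x6889F7

0x6889F7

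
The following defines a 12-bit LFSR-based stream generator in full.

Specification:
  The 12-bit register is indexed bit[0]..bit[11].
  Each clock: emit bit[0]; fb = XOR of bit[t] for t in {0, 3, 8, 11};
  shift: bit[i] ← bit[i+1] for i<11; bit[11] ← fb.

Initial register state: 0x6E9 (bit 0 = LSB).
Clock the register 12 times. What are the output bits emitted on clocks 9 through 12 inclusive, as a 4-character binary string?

reg_0 = 0x6E9
clock 1: out=1, reg = 0x374
clock 2: out=0, reg = 0x9BA
clock 3: out=0, reg = 0xCDD
clock 4: out=1, reg = 0xE6E
clock 5: out=0, reg = 0x737
clock 6: out=1, reg = 0x39B
clock 7: out=1, reg = 0x9CD
clock 8: out=1, reg = 0x4E6
clock 9: out=0, reg = 0x273
clock 10: out=1, reg = 0x939
clock 11: out=1, reg = 0x49C
clock 12: out=0, reg = 0xA4E

0110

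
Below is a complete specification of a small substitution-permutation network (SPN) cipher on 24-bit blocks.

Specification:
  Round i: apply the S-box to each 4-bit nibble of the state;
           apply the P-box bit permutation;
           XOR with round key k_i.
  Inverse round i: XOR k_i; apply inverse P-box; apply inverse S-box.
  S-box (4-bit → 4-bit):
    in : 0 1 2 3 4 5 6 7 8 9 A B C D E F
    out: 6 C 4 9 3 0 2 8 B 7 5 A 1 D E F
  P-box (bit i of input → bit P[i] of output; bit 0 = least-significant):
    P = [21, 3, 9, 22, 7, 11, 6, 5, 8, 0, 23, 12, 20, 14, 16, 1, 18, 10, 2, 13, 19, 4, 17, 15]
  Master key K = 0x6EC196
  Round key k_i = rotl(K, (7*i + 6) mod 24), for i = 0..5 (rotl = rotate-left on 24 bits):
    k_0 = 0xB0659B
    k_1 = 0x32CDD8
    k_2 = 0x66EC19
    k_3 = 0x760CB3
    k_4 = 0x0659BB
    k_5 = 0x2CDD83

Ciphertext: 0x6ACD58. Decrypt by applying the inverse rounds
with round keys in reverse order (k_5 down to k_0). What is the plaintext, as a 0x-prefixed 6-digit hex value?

s_0 = ciphertext = 0x6ACD58
s_1 = InvRound(s_0, k_5) = 0x0C7BAB
s_2 = InvRound(s_1, k_4) = 0x975552
s_3 = InvRound(s_2, k_3) = 0x550FF3
s_4 = InvRound(s_3, k_2) = 0x17FCD9
s_5 = InvRound(s_4, k_1) = 0x53285C
s_6 = InvRound(s_5, k_0) = 0x20E993

0x20E993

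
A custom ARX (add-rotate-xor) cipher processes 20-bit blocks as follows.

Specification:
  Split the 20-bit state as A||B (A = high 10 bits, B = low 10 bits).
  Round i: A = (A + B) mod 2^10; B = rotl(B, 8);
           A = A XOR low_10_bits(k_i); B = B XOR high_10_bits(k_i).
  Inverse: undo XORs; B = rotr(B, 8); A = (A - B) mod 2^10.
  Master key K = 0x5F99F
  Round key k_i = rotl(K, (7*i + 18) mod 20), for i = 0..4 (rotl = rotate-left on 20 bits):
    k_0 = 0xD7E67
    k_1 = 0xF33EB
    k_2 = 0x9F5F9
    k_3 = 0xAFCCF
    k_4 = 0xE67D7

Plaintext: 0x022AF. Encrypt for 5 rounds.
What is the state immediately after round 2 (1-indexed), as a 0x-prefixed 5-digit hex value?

s_0 = plaintext = 0x022AF
s_1 = Round(s_0, k_0) = 0x340F4
s_2 = Round(s_1, k_1) = 0x8BFF1
s_3 = Round(s_2, k_2) = 0xF6781
s_4 = Round(s_3, k_3) = 0xE575F
s_5 = Round(s_4, k_4) = 0x48C4E

0x8BFF1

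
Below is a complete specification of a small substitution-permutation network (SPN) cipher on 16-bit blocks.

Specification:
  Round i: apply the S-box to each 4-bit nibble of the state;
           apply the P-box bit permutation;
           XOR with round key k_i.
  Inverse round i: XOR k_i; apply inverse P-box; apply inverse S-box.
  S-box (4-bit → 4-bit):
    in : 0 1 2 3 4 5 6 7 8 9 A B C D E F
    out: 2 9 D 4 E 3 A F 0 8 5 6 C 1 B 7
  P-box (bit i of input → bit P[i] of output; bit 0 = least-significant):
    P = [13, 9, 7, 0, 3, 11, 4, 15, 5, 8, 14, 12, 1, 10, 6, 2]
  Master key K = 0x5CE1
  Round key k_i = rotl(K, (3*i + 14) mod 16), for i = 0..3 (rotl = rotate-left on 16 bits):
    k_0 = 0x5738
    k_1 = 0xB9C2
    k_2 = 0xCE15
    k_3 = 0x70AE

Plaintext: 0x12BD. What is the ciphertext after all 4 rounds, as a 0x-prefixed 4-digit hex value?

0x8676

s_0 = plaintext = 0x12BD
s_1 = Round(s_0, k_0) = 0x2F0E
s_2 = Round(s_1, k_1) = 0xD2A5
s_3 = Round(s_2, k_2) = 0xBC2F
s_4 = Round(s_3, k_3) = 0x8676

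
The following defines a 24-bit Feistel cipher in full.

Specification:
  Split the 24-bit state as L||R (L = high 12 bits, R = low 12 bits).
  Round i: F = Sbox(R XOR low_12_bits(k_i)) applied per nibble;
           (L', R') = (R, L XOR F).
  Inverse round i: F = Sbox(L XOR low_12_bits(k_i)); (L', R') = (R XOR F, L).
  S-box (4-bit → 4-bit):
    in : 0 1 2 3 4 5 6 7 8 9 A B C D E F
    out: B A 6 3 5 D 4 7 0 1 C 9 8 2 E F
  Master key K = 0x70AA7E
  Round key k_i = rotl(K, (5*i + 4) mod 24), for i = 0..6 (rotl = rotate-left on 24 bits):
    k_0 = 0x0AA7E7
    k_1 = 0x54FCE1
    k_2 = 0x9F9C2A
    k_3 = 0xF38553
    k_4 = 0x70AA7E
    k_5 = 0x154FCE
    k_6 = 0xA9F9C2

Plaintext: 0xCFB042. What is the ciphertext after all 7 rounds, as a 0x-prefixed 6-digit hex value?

s_0 = plaintext = 0xCFB042
s_1 = Round(s_0, k_0) = 0x042B36
s_2 = Round(s_1, k_1) = 0xB36765
s_3 = Round(s_2, k_2) = 0x765269
s_4 = Round(s_3, k_3) = 0x269059
s_5 = Round(s_4, k_4) = 0x059E0E
s_6 = Round(s_5, k_5) = 0xE0EAD2
s_7 = Round(s_6, k_6) = 0xAD2DA5

0xAD2DA5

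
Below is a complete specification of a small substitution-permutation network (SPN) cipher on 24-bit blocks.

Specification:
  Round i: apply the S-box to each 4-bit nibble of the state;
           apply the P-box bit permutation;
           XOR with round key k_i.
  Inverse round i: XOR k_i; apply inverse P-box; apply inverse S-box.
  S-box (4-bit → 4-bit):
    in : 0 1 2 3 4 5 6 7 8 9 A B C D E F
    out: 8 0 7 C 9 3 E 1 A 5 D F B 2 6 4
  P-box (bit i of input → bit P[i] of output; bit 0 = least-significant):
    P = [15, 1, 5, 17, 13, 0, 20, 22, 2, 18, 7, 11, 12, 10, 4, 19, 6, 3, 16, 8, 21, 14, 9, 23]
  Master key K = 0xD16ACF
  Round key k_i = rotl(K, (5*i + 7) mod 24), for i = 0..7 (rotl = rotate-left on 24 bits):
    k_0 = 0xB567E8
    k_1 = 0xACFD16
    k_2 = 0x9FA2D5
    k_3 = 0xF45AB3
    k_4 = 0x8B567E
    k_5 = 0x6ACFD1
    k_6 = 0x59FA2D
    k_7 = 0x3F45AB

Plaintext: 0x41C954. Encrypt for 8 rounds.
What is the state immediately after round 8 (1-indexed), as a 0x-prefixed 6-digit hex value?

s_0 = plaintext = 0x41C954
s_1 = Round(s_0, k_0) = 0x1FD36D
s_2 = Round(s_1, k_1) = 0xFDF195
s_3 = Round(s_2, k_2) = 0x8F00CF
s_4 = Round(s_3, k_3) = 0x3D3292
s_5 = Round(s_4, k_4) = 0x17F4C0
s_6 = Round(s_5, k_5) = 0x28E784
s_7 = Round(s_6, k_6) = 0x3B3D30
s_8 = Round(s_7, k_7) = 0xE046F3

0xE046F3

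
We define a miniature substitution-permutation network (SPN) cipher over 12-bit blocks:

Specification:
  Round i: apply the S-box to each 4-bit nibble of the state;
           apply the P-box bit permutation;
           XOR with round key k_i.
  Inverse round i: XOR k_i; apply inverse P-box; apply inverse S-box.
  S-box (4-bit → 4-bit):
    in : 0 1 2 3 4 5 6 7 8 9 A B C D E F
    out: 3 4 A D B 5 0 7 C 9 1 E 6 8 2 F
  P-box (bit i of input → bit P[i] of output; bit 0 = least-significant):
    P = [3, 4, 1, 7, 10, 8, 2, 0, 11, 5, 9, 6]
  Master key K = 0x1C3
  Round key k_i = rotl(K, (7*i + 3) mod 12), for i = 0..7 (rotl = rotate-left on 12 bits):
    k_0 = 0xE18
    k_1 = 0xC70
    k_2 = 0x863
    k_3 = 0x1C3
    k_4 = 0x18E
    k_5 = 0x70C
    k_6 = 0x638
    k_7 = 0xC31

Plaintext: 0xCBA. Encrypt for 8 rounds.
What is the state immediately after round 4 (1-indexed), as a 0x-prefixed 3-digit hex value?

s_0 = plaintext = 0xCBA
s_1 = Round(s_0, k_0) = 0xD35
s_2 = Round(s_1, k_1) = 0x83F
s_3 = Round(s_2, k_2) = 0xEBC
s_4 = Round(s_3, k_3) = 0x0F4
s_5 = Round(s_4, k_4) = 0xC33
s_6 = Round(s_5, k_5) = 0x1A3
s_7 = Round(s_6, k_6) = 0x0B2
s_8 = Round(s_7, k_7) = 0x584

0x0F4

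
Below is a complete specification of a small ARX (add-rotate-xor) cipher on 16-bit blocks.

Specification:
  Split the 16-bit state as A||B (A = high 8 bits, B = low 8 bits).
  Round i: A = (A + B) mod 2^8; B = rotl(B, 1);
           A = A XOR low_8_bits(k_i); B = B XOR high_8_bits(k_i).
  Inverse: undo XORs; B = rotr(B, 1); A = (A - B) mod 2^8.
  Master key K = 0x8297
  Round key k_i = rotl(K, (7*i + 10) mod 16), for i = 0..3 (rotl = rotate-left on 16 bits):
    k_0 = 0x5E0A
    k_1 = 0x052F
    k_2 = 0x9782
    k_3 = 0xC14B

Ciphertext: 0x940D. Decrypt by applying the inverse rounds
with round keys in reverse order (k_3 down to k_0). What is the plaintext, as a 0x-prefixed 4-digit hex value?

s_0 = ciphertext = 0x940D
s_1 = InvRound(s_0, k_3) = 0x7966
s_2 = InvRound(s_1, k_2) = 0x03F8
s_3 = InvRound(s_2, k_1) = 0x2EFE
s_4 = InvRound(s_3, k_0) = 0xD450

0xD450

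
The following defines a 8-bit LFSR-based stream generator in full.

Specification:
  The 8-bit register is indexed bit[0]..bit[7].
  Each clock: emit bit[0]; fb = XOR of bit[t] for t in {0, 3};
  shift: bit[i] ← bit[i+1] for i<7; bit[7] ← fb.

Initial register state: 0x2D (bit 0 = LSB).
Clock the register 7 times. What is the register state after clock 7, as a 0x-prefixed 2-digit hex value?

reg_0 = 0x2D
clock 1: out=1, reg = 0x16
clock 2: out=0, reg = 0x0B
clock 3: out=1, reg = 0x05
clock 4: out=1, reg = 0x82
clock 5: out=0, reg = 0x41
clock 6: out=1, reg = 0xA0
clock 7: out=0, reg = 0x50

0x50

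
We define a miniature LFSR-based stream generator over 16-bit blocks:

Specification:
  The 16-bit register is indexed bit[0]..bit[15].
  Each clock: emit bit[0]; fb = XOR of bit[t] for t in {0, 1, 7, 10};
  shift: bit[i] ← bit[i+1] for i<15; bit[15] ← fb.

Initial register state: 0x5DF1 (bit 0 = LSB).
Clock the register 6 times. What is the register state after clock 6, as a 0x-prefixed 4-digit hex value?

0x9577

reg_0 = 0x5DF1
clock 1: out=1, reg = 0xAEF8
clock 2: out=0, reg = 0x577C
clock 3: out=0, reg = 0xABBE
clock 4: out=0, reg = 0x55DF
clock 5: out=1, reg = 0x2AEF
clock 6: out=1, reg = 0x9577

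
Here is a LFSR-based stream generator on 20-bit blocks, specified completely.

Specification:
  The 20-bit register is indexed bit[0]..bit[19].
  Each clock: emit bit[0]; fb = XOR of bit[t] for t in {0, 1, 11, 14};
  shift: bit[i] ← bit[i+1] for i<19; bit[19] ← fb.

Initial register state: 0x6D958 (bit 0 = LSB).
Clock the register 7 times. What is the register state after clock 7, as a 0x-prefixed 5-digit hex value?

0x68DB2

reg_0 = 0x6D958
clock 1: out=0, reg = 0x36CAC
clock 2: out=0, reg = 0x1B656
clock 3: out=0, reg = 0x8DB2B
clock 4: out=1, reg = 0x46D95
clock 5: out=1, reg = 0xA36CA
clock 6: out=0, reg = 0xD1B65
clock 7: out=1, reg = 0x68DB2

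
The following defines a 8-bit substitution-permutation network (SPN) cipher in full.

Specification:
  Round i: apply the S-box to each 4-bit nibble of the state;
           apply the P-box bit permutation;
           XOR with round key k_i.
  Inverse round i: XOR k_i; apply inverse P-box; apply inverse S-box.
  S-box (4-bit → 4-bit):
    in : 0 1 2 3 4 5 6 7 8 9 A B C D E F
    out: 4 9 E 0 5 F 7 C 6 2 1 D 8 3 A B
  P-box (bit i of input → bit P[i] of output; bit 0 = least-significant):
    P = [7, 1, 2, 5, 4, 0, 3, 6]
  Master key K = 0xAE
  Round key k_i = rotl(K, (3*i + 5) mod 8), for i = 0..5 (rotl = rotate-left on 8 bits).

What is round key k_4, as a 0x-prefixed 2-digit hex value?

K = 0xAE
k_0 = rotl(K, (3*0+5) mod 8) = rotl(K, 5) = 0xD5
k_1 = rotl(K, (3*1+5) mod 8) = rotl(K, 0) = 0xAE
k_2 = rotl(K, (3*2+5) mod 8) = rotl(K, 3) = 0x75
k_3 = rotl(K, (3*3+5) mod 8) = rotl(K, 6) = 0xAB
k_4 = rotl(K, (3*4+5) mod 8) = rotl(K, 1) = 0x5D

0x5D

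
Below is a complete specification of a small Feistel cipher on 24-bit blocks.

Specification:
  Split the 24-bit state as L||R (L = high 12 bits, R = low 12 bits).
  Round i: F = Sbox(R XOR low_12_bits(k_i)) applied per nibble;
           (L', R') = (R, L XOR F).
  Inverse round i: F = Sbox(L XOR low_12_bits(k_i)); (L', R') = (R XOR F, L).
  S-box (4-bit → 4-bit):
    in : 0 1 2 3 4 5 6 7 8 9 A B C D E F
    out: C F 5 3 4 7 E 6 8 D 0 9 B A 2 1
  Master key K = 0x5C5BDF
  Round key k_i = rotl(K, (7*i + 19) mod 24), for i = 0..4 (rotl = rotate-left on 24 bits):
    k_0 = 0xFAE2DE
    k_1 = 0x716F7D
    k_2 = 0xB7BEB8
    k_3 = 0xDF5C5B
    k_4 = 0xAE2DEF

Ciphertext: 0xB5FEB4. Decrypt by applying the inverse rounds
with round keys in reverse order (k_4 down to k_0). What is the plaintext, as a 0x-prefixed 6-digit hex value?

0xAE6A93

s_0 = ciphertext = 0xB5FEB4
s_1 = InvRound(s_0, k_4) = 0x028B5F
s_2 = InvRound(s_1, k_3) = 0x03C028
s_3 = InvRound(s_2, k_2) = 0x2AC03C
s_4 = InvRound(s_3, k_1) = 0xA932AC
s_5 = InvRound(s_4, k_0) = 0xAE6A93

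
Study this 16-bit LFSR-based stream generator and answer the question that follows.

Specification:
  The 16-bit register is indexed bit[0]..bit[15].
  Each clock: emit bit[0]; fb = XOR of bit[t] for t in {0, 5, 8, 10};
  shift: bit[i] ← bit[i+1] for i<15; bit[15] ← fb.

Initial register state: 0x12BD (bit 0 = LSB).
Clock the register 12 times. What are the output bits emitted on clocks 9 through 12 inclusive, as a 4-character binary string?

reg_0 = 0x12BD
clock 1: out=1, reg = 0x095E
clock 2: out=0, reg = 0x84AF
clock 3: out=1, reg = 0xC257
clock 4: out=1, reg = 0xE12B
clock 5: out=1, reg = 0xF095
clock 6: out=1, reg = 0xF84A
clock 7: out=0, reg = 0x7C25
clock 8: out=1, reg = 0xBE12
clock 9: out=0, reg = 0xDF09
clock 10: out=1, reg = 0xEF84
clock 11: out=0, reg = 0x77C2
clock 12: out=0, reg = 0x3BE1

0100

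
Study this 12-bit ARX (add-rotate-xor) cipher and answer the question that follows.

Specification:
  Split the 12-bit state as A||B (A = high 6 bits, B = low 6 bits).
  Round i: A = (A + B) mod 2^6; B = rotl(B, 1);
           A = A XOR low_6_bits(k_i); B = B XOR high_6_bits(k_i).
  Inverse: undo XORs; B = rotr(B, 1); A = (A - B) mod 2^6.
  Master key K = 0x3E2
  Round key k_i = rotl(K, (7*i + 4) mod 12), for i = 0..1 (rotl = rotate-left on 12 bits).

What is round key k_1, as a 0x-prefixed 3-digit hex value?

0x1F1

K = 0x3E2
k_0 = rotl(K, (7*0+4) mod 12) = rotl(K, 4) = 0xE23
k_1 = rotl(K, (7*1+4) mod 12) = rotl(K, 11) = 0x1F1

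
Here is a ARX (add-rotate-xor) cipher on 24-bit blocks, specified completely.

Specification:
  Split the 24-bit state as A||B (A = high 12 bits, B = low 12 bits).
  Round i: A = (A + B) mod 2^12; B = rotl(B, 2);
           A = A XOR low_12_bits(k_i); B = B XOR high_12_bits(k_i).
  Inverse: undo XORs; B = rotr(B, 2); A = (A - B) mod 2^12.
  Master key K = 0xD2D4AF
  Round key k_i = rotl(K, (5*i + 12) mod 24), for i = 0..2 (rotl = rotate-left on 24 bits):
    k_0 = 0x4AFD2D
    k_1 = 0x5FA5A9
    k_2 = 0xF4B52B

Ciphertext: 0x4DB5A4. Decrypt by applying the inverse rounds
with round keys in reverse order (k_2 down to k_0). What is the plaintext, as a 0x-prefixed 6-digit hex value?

s_0 = ciphertext = 0x4DB5A4
s_1 = InvRound(s_0, k_2) = 0x335EBB
s_2 = InvRound(s_1, k_1) = 0xFCC6D0
s_3 = InvRound(s_2, k_0) = 0x642C9F

0x642C9F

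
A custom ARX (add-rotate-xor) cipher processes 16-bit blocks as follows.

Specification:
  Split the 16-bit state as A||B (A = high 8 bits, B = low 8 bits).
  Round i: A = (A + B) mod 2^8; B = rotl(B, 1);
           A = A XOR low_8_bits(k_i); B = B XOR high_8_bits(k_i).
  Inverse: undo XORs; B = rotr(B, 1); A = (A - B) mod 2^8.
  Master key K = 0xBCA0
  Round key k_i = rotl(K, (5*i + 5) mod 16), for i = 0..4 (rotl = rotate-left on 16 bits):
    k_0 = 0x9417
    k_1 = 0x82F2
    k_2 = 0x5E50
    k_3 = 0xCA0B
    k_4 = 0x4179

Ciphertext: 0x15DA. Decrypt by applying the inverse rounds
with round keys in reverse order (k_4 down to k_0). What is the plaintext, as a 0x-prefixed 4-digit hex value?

0x2B51

s_0 = ciphertext = 0x15DA
s_1 = InvRound(s_0, k_4) = 0x9FCD
s_2 = InvRound(s_1, k_3) = 0x1183
s_3 = InvRound(s_2, k_2) = 0x53EE
s_4 = InvRound(s_3, k_1) = 0x6B36
s_5 = InvRound(s_4, k_0) = 0x2B51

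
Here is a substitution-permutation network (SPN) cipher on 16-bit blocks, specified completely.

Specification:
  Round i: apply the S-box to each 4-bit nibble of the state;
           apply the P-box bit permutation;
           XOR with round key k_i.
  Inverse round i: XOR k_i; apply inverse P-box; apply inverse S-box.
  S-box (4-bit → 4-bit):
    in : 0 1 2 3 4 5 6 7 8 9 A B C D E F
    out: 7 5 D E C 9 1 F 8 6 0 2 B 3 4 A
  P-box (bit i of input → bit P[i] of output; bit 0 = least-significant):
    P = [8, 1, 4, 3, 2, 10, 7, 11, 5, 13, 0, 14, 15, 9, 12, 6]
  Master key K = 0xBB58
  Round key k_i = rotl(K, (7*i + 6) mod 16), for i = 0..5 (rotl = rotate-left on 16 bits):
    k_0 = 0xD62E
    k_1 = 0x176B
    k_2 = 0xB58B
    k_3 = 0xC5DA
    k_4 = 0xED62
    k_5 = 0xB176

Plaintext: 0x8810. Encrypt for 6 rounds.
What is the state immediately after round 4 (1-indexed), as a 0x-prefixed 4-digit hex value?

s_0 = plaintext = 0x8810
s_1 = Round(s_0, k_0) = 0x97F8
s_2 = Round(s_1, k_1) = 0x6942
s_3 = Round(s_2, k_2) = 0x1C12
s_4 = Round(s_3, k_3) = 0x3466
s_5 = Round(s_4, k_4) = 0xBE27
s_6 = Round(s_5, k_5) = 0xBAE9

0x3466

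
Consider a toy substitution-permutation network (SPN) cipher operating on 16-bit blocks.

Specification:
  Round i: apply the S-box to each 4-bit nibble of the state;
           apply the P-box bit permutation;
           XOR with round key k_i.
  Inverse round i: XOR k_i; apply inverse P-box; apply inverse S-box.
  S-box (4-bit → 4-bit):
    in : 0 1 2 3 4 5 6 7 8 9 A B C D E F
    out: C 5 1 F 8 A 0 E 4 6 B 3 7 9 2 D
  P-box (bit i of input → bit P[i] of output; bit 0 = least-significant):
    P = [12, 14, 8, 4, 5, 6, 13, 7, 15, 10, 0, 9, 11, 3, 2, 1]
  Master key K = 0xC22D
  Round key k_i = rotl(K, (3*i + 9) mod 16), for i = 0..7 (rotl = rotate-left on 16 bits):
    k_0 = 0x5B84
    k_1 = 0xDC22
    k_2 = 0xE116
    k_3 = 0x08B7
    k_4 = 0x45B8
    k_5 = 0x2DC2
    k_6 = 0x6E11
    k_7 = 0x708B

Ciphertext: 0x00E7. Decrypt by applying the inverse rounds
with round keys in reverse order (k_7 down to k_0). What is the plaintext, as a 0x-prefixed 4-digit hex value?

s_0 = ciphertext = 0x00E7
s_1 = InvRound(s_0, k_7) = 0x96CB
s_2 = InvRound(s_1, k_6) = 0xA27A
s_3 = InvRound(s_2, k_5) = 0xBAD0
s_4 = InvRound(s_3, k_4) = 0xBACC
s_5 = InvRound(s_4, k_3) = 0x5FCD
s_6 = InvRound(s_5, k_2) = 0xA37D
s_7 = InvRound(s_6, k_1) = 0x3793
s_8 = InvRound(s_7, k_0) = 0xF985

0xF985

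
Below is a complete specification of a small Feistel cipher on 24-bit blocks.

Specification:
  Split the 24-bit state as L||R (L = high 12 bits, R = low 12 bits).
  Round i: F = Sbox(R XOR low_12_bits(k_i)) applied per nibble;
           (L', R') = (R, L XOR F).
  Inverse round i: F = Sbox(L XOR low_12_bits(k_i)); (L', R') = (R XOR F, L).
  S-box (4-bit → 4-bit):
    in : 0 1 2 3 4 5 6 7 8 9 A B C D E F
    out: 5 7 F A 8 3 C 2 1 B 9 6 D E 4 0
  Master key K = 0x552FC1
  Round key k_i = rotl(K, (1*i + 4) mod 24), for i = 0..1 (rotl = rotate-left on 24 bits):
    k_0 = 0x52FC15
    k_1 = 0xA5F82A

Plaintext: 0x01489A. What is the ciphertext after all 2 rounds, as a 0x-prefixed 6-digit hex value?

0x804D6E

s_0 = plaintext = 0x01489A
s_1 = Round(s_0, k_0) = 0x89A804
s_2 = Round(s_1, k_1) = 0x804D6E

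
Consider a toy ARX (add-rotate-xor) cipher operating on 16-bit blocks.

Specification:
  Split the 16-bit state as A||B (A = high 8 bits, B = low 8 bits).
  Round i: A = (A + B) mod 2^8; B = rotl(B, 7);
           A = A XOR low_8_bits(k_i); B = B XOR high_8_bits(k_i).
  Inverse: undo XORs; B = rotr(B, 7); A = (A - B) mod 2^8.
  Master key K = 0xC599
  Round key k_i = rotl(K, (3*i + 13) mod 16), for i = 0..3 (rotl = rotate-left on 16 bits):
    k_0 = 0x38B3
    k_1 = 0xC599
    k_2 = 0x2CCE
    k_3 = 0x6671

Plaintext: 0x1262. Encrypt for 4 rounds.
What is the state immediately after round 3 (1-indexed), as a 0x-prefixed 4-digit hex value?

s_0 = plaintext = 0x1262
s_1 = Round(s_0, k_0) = 0xC709
s_2 = Round(s_1, k_1) = 0x4941
s_3 = Round(s_2, k_2) = 0x448C
s_4 = Round(s_3, k_3) = 0xA120

0x448C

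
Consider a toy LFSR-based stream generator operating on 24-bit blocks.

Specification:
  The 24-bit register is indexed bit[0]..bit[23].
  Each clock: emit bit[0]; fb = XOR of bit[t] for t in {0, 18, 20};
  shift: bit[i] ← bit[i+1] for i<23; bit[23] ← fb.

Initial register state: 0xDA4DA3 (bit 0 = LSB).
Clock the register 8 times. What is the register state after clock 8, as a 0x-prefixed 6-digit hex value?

reg_0 = 0xDA4DA3
clock 1: out=1, reg = 0x6D26D1
clock 2: out=1, reg = 0x369368
clock 3: out=0, reg = 0x1B49B4
clock 4: out=0, reg = 0x8DA4DA
clock 5: out=0, reg = 0xC6D26D
clock 6: out=1, reg = 0x636936
clock 7: out=0, reg = 0x31B49B
clock 8: out=1, reg = 0x18DA4D

0x18DA4D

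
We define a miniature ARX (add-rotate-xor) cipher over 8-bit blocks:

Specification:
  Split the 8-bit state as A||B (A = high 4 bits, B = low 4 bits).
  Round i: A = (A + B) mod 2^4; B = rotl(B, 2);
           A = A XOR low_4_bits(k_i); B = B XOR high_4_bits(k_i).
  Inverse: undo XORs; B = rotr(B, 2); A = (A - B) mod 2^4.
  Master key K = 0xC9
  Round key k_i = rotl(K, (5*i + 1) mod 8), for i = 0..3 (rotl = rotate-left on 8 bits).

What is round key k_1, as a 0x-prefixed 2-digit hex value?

K = 0xC9
k_0 = rotl(K, (5*0+1) mod 8) = rotl(K, 1) = 0x93
k_1 = rotl(K, (5*1+1) mod 8) = rotl(K, 6) = 0x72

0x72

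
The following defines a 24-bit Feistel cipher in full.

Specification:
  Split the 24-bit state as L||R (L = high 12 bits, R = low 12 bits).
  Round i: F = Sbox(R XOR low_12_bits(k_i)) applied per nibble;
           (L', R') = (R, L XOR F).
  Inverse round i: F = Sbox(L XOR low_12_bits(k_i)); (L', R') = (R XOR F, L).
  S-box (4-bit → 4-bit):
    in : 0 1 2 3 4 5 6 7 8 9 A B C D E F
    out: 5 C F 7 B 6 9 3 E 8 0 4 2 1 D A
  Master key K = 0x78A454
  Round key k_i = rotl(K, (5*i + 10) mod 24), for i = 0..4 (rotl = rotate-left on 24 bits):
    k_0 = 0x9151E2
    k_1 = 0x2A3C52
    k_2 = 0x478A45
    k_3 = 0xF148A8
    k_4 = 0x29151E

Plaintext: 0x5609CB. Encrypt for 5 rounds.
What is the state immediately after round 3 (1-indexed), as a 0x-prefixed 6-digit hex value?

0xAEBE95

s_0 = plaintext = 0x5609CB
s_1 = Round(s_0, k_0) = 0x9CBB98
s_2 = Round(s_1, k_1) = 0xB98AEB
s_3 = Round(s_2, k_2) = 0xAEBE95
s_4 = Round(s_3, k_3) = 0xE9539A
s_5 = Round(s_4, k_4) = 0x39A77E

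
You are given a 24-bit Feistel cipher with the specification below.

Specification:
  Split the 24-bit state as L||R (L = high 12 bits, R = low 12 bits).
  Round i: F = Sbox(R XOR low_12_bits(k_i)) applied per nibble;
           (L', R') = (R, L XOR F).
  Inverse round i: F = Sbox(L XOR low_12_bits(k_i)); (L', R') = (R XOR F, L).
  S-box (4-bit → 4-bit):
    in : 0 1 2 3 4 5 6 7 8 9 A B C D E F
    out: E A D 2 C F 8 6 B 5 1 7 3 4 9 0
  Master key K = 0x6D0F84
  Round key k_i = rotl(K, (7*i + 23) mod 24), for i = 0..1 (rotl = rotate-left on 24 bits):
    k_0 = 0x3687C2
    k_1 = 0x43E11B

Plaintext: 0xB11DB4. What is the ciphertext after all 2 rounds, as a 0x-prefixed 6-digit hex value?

0xA79A39

s_0 = plaintext = 0xB11DB4
s_1 = Round(s_0, k_0) = 0xDB4A79
s_2 = Round(s_1, k_1) = 0xA79A39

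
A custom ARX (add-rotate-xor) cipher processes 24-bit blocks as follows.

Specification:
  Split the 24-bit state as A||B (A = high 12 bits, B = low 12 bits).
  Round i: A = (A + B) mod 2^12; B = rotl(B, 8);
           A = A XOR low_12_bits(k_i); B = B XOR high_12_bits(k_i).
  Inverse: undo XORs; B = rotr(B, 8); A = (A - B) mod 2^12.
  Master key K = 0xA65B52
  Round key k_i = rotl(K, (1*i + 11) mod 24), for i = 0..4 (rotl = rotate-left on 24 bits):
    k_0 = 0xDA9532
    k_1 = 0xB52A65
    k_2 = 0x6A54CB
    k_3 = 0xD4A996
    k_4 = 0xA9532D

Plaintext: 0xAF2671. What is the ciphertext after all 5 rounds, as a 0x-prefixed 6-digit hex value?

s_0 = plaintext = 0xAF2671
s_1 = Round(s_0, k_0) = 0x451CCE
s_2 = Round(s_1, k_1) = 0xB7A59E
s_3 = Round(s_2, k_2) = 0x5D38FC
s_4 = Round(s_3, k_3) = 0x7591C5
s_5 = Round(s_4, k_4) = 0xA33F89

0xA33F89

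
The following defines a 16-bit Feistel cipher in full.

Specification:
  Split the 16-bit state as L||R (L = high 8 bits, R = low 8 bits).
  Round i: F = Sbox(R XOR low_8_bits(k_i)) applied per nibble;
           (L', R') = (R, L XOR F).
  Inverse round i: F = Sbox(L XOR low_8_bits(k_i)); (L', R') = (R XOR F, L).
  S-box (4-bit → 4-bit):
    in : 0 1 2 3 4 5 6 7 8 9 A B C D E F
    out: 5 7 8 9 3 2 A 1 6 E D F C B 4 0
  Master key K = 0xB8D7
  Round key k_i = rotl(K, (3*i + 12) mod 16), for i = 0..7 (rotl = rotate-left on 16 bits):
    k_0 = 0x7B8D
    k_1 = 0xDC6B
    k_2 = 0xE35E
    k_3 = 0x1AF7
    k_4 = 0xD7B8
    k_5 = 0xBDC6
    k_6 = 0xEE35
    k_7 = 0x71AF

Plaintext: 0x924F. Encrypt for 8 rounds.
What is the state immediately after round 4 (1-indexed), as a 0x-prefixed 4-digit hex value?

0x3019

s_0 = plaintext = 0x924F
s_1 = Round(s_0, k_0) = 0x4F5A
s_2 = Round(s_1, k_1) = 0x5AD8
s_3 = Round(s_2, k_2) = 0xD830
s_4 = Round(s_3, k_3) = 0x3019
s_5 = Round(s_4, k_4) = 0x19E7
s_6 = Round(s_5, k_5) = 0xE79E
s_7 = Round(s_6, k_6) = 0x9E38
s_8 = Round(s_7, k_7) = 0x387F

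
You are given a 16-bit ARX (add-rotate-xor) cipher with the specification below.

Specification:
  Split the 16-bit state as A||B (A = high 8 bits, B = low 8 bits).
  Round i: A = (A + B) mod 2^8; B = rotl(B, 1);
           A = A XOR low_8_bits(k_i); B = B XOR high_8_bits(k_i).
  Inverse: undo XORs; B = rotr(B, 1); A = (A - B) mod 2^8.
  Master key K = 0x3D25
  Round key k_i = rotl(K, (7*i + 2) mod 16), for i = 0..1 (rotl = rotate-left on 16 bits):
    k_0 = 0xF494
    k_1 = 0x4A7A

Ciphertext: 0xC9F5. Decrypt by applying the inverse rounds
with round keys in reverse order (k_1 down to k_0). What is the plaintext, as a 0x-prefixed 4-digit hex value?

s_0 = ciphertext = 0xC9F5
s_1 = InvRound(s_0, k_1) = 0xD4DF
s_2 = InvRound(s_1, k_0) = 0xAB95

0xAB95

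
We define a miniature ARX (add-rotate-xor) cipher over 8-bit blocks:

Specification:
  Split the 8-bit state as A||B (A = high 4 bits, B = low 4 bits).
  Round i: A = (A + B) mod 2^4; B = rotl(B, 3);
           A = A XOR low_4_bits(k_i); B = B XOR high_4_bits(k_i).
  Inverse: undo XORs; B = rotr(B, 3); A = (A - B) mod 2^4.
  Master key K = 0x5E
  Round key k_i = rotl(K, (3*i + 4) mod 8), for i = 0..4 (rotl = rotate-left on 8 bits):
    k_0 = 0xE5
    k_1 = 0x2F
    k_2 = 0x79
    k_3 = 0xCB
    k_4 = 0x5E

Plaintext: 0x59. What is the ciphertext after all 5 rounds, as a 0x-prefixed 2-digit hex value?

s_0 = plaintext = 0x59
s_1 = Round(s_0, k_0) = 0xB2
s_2 = Round(s_1, k_1) = 0x23
s_3 = Round(s_2, k_2) = 0xCE
s_4 = Round(s_3, k_3) = 0x1B
s_5 = Round(s_4, k_4) = 0x28

0x28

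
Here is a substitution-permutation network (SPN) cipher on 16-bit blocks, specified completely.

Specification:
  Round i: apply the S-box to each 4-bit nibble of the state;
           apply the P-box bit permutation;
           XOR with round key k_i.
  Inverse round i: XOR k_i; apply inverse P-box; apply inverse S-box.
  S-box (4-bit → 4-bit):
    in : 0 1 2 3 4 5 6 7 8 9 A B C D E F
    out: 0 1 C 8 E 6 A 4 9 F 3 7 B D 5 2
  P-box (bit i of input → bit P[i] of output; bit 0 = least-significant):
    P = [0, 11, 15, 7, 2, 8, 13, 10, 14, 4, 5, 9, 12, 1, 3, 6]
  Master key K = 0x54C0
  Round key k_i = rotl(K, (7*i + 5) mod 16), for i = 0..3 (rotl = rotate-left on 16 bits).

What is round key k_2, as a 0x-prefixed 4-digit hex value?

0xA602

K = 0x54C0
k_0 = rotl(K, (7*0+5) mod 16) = rotl(K, 5) = 0x980A
k_1 = rotl(K, (7*1+5) mod 16) = rotl(K, 12) = 0x054C
k_2 = rotl(K, (7*2+5) mod 16) = rotl(K, 3) = 0xA602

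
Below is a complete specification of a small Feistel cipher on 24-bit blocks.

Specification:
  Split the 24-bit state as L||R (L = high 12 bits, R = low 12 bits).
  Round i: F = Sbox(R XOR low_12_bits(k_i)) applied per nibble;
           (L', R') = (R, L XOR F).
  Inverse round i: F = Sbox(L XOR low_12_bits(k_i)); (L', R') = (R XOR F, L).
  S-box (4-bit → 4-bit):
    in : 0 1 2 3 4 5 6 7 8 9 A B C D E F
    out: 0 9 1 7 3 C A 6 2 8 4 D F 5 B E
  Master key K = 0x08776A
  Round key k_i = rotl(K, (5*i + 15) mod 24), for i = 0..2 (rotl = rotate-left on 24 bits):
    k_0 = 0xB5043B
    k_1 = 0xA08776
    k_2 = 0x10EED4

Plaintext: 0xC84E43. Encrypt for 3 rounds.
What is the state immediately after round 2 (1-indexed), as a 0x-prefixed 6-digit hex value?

s_0 = plaintext = 0xC84E43
s_1 = Round(s_0, k_0) = 0xE438E6
s_2 = Round(s_1, k_1) = 0x8E60C3
s_3 = Round(s_2, k_2) = 0x0C3370

0x8E60C3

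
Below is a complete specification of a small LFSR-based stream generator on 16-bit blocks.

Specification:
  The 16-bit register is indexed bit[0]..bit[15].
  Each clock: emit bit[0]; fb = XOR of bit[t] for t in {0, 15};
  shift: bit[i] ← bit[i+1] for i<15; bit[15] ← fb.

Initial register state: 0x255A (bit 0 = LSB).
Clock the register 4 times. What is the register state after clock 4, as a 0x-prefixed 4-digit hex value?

0x6255

reg_0 = 0x255A
clock 1: out=0, reg = 0x12AD
clock 2: out=1, reg = 0x8956
clock 3: out=0, reg = 0xC4AB
clock 4: out=1, reg = 0x6255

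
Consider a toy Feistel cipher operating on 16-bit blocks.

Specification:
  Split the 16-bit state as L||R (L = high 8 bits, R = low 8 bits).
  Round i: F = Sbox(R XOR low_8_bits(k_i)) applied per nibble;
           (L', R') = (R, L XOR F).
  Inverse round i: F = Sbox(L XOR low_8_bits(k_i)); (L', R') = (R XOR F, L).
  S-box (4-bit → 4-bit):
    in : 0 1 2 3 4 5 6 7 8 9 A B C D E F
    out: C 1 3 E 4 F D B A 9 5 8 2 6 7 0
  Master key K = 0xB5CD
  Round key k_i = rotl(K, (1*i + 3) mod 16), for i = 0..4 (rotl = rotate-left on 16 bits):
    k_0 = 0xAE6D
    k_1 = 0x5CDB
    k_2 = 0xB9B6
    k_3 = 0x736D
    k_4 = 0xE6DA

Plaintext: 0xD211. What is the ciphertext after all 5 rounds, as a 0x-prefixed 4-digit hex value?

s_0 = plaintext = 0xD211
s_1 = Round(s_0, k_0) = 0x1160
s_2 = Round(s_1, k_1) = 0x6099
s_3 = Round(s_2, k_2) = 0x9950
s_4 = Round(s_3, k_3) = 0x507F
s_5 = Round(s_4, k_4) = 0x7F0F

0x7F0F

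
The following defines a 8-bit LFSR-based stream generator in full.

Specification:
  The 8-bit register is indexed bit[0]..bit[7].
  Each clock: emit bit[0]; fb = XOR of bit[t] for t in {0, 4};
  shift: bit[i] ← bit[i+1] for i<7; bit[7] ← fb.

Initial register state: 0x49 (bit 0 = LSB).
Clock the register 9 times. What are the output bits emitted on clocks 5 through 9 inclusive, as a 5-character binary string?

reg_0 = 0x49
clock 1: out=1, reg = 0xA4
clock 2: out=0, reg = 0x52
clock 3: out=0, reg = 0xA9
clock 4: out=1, reg = 0xD4
clock 5: out=0, reg = 0xEA
clock 6: out=0, reg = 0x75
clock 7: out=1, reg = 0x3A
clock 8: out=0, reg = 0x9D
clock 9: out=1, reg = 0x4E

00101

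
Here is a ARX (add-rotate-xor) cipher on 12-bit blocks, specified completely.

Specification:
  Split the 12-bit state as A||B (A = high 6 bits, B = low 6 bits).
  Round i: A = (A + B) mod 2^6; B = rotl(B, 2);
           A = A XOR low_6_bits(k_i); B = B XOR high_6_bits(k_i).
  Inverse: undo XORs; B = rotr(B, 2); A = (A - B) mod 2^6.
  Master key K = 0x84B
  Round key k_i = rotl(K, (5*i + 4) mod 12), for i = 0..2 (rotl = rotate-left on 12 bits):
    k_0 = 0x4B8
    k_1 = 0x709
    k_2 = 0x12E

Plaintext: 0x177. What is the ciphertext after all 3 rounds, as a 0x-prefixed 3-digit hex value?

s_0 = plaintext = 0x177
s_1 = Round(s_0, k_0) = 0x10D
s_2 = Round(s_1, k_1) = 0x628
s_3 = Round(s_2, k_2) = 0xBA6

0xBA6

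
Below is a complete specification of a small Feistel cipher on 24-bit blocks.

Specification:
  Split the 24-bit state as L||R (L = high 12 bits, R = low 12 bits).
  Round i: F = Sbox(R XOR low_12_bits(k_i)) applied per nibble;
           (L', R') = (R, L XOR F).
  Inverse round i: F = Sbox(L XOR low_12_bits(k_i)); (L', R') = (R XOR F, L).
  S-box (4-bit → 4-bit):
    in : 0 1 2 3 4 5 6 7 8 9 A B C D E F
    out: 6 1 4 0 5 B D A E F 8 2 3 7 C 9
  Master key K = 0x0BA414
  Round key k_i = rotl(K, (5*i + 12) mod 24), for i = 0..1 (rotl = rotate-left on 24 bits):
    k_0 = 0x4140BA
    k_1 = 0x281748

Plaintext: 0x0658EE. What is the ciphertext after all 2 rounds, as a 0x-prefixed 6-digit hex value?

0xED0710

s_0 = plaintext = 0x0658EE
s_1 = Round(s_0, k_0) = 0x8EEED0
s_2 = Round(s_1, k_1) = 0xED0710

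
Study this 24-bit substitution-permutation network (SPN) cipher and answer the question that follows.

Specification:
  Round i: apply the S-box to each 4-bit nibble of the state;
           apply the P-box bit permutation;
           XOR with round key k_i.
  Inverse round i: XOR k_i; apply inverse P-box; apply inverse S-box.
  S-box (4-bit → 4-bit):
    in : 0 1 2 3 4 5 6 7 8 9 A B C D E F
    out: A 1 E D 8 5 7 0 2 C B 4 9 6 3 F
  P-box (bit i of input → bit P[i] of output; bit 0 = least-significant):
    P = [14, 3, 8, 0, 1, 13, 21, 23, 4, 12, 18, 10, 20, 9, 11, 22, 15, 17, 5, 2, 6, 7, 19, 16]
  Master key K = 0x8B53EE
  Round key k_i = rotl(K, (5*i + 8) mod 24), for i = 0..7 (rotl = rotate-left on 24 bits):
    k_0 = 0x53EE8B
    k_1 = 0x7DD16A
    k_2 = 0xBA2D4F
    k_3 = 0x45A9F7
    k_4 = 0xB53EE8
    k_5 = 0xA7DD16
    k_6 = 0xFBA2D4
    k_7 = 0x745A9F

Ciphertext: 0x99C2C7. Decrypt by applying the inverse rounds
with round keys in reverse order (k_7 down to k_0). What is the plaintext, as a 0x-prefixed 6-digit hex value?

s_0 = ciphertext = 0x99C2C7
s_1 = InvRound(s_0, k_7) = 0x319698
s_2 = InvRound(s_1, k_6) = 0x504008
s_3 = InvRound(s_2, k_5) = 0x4A3F3D
s_4 = InvRound(s_3, k_4) = 0xF0C599
s_5 = InvRound(s_4, k_3) = 0xC959FE
s_6 = InvRound(s_5, k_2) = 0x0DCADC
s_7 = InvRound(s_6, k_1) = 0x89FE5B
s_8 = InvRound(s_7, k_0) = 0x68CE47

0x68CE47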